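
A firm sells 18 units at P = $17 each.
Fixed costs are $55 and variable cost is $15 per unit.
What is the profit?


Total Revenue = P * Q = 17 * 18 = $306
Total Cost = FC + VC*Q = 55 + 15*18 = $325
Profit = TR - TC = 306 - 325 = $-19

$-19


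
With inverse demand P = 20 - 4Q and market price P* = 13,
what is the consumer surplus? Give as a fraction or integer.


Maximum willingness to pay (at Q=0): P_max = 20
Quantity demanded at P* = 13:
Q* = (20 - 13)/4 = 7/4
CS = (1/2) * Q* * (P_max - P*)
CS = (1/2) * 7/4 * (20 - 13)
CS = (1/2) * 7/4 * 7 = 49/8

49/8


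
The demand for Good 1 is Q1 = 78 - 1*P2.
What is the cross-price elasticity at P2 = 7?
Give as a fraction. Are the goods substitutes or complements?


dQ1/dP2 = -1
At P2 = 7: Q1 = 78 - 1*7 = 71
Exy = (dQ1/dP2)(P2/Q1) = -1 * 7 / 71 = -7/71
Since Exy < 0, the goods are complements.

-7/71 (complements)


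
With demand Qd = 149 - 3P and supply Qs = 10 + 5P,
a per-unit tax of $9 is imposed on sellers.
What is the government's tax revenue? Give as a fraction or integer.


With tax on sellers, new supply: Qs' = 10 + 5(P - 9)
= 5P - 35
New equilibrium quantity:
Q_new = 80
Tax revenue = tax * Q_new = 9 * 80 = 720

720


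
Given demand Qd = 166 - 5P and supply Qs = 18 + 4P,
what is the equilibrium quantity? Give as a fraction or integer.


First find equilibrium price:
166 - 5P = 18 + 4P
P* = 148/9 = 148/9
Then substitute into demand:
Q* = 166 - 5 * 148/9 = 754/9

754/9


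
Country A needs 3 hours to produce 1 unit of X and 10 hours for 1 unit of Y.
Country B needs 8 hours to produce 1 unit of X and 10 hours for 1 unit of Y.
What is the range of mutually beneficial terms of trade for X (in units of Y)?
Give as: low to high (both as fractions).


Opportunity cost of X for Country A = hours_X / hours_Y = 3/10 = 3/10 units of Y
Opportunity cost of X for Country B = hours_X / hours_Y = 8/10 = 4/5 units of Y
Terms of trade must be between the two opportunity costs.
Range: 3/10 to 4/5

3/10 to 4/5


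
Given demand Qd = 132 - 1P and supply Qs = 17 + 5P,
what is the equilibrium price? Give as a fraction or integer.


At equilibrium, Qd = Qs.
132 - 1P = 17 + 5P
132 - 17 = 1P + 5P
115 = 6P
P* = 115/6 = 115/6

115/6


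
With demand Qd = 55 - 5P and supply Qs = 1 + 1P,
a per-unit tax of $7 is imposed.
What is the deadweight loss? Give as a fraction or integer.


Pre-tax equilibrium quantity: Q* = 10
Post-tax equilibrium quantity: Q_tax = 25/6
Reduction in quantity: Q* - Q_tax = 35/6
DWL = (1/2) * tax * (Q* - Q_tax)
DWL = (1/2) * 7 * 35/6 = 245/12

245/12


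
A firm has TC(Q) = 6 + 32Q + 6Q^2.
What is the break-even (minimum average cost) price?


AC(Q) = 6/Q + 32 + 6Q
To minimize: dAC/dQ = -6/Q^2 + 6 = 0
Q^2 = 6/6 = 1
Q* = 1
Min AC = 6/1 + 32 + 6*1
Min AC = 6 + 32 + 6 = 44

44


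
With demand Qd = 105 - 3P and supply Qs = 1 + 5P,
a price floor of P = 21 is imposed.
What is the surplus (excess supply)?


At P = 21:
Qd = 105 - 3*21 = 42
Qs = 1 + 5*21 = 106
Surplus = Qs - Qd = 106 - 42 = 64

64


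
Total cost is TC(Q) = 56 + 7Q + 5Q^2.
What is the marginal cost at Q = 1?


MC = dTC/dQ = 7 + 2*5*Q
At Q = 1:
MC = 7 + 10*1
MC = 7 + 10 = 17

17


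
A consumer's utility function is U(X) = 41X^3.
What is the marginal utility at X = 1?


MU = dU/dX = 41*3*X^(3-1)
MU = 123*X^2
At X = 1:
MU = 123 * 1^2
MU = 123 * 1 = 123

123


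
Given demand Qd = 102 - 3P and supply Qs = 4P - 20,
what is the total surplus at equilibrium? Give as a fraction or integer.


Find equilibrium: 102 - 3P = 4P - 20
102 + 20 = 7P
P* = 122/7 = 122/7
Q* = 4*122/7 - 20 = 348/7
Inverse demand: P = 34 - Q/3, so P_max = 34
Inverse supply: P = 5 + Q/4, so P_min = 5
CS = (1/2) * 348/7 * (34 - 122/7) = 20184/49
PS = (1/2) * 348/7 * (122/7 - 5) = 15138/49
TS = CS + PS = 20184/49 + 15138/49 = 5046/7

5046/7


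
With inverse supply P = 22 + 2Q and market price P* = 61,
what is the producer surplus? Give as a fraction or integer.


Minimum supply price (at Q=0): P_min = 22
Quantity supplied at P* = 61:
Q* = (61 - 22)/2 = 39/2
PS = (1/2) * Q* * (P* - P_min)
PS = (1/2) * 39/2 * (61 - 22)
PS = (1/2) * 39/2 * 39 = 1521/4

1521/4


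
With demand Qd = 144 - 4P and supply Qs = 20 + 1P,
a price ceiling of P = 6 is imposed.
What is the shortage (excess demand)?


At P = 6:
Qd = 144 - 4*6 = 120
Qs = 20 + 1*6 = 26
Shortage = Qd - Qs = 120 - 26 = 94

94


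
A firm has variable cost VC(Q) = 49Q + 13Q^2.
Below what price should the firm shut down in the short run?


AVC(Q) = VC(Q)/Q = 49 + 13Q
AVC is increasing in Q, so minimum AVC is at Q -> 0+.
Min AVC = 49
The firm should shut down if P < 49.

49


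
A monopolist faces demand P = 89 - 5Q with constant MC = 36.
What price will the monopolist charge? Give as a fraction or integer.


MR = 89 - 10Q
Set MR = MC: 89 - 10Q = 36
Q* = 53/10
Substitute into demand:
P* = 89 - 5*53/10 = 125/2

125/2


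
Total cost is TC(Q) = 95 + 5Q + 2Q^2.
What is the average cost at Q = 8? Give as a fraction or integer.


TC(8) = 95 + 5*8 + 2*8^2
TC(8) = 95 + 40 + 128 = 263
AC = TC/Q = 263/8 = 263/8

263/8


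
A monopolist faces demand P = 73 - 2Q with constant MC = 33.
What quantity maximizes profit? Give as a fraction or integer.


TR = P*Q = (73 - 2Q)Q = 73Q - 2Q^2
MR = dTR/dQ = 73 - 4Q
Set MR = MC:
73 - 4Q = 33
40 = 4Q
Q* = 40/4 = 10

10


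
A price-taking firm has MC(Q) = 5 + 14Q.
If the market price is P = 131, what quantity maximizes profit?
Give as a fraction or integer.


In perfect competition, profit is maximized where P = MC.
131 = 5 + 14Q
126 = 14Q
Q* = 126/14 = 9

9


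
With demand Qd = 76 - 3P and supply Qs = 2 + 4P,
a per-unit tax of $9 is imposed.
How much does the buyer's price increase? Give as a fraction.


With a per-unit tax, the buyer's price increase depends on relative slopes.
Supply slope: d = 4, Demand slope: b = 3
Buyer's price increase = d * tax / (b + d)
= 4 * 9 / (3 + 4)
= 36 / 7 = 36/7

36/7


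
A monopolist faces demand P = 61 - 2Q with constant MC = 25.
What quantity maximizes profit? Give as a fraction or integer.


TR = P*Q = (61 - 2Q)Q = 61Q - 2Q^2
MR = dTR/dQ = 61 - 4Q
Set MR = MC:
61 - 4Q = 25
36 = 4Q
Q* = 36/4 = 9

9


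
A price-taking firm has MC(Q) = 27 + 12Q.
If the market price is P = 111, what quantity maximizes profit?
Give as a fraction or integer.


In perfect competition, profit is maximized where P = MC.
111 = 27 + 12Q
84 = 12Q
Q* = 84/12 = 7

7


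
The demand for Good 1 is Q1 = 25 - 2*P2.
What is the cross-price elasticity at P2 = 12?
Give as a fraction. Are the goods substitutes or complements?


dQ1/dP2 = -2
At P2 = 12: Q1 = 25 - 2*12 = 1
Exy = (dQ1/dP2)(P2/Q1) = -2 * 12 / 1 = -24
Since Exy < 0, the goods are complements.

-24 (complements)


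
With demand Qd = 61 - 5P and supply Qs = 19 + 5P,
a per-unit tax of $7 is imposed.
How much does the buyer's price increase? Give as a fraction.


With a per-unit tax, the buyer's price increase depends on relative slopes.
Supply slope: d = 5, Demand slope: b = 5
Buyer's price increase = d * tax / (b + d)
= 5 * 7 / (5 + 5)
= 35 / 10 = 7/2

7/2


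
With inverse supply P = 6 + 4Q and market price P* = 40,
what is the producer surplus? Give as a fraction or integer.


Minimum supply price (at Q=0): P_min = 6
Quantity supplied at P* = 40:
Q* = (40 - 6)/4 = 17/2
PS = (1/2) * Q* * (P* - P_min)
PS = (1/2) * 17/2 * (40 - 6)
PS = (1/2) * 17/2 * 34 = 289/2

289/2


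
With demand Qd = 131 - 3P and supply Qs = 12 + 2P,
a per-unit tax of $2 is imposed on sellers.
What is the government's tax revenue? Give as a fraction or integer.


With tax on sellers, new supply: Qs' = 12 + 2(P - 2)
= 8 + 2P
New equilibrium quantity:
Q_new = 286/5
Tax revenue = tax * Q_new = 2 * 286/5 = 572/5

572/5


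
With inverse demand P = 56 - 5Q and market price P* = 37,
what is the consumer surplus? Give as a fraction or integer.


Maximum willingness to pay (at Q=0): P_max = 56
Quantity demanded at P* = 37:
Q* = (56 - 37)/5 = 19/5
CS = (1/2) * Q* * (P_max - P*)
CS = (1/2) * 19/5 * (56 - 37)
CS = (1/2) * 19/5 * 19 = 361/10

361/10


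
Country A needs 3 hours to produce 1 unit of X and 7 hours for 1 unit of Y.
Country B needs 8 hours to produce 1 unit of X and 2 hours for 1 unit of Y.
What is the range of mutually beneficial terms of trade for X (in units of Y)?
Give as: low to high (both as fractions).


Opportunity cost of X for Country A = hours_X / hours_Y = 3/7 = 3/7 units of Y
Opportunity cost of X for Country B = hours_X / hours_Y = 8/2 = 4 units of Y
Terms of trade must be between the two opportunity costs.
Range: 3/7 to 4

3/7 to 4


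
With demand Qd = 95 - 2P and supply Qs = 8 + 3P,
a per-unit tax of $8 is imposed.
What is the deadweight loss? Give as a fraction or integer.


Pre-tax equilibrium quantity: Q* = 301/5
Post-tax equilibrium quantity: Q_tax = 253/5
Reduction in quantity: Q* - Q_tax = 48/5
DWL = (1/2) * tax * (Q* - Q_tax)
DWL = (1/2) * 8 * 48/5 = 192/5

192/5


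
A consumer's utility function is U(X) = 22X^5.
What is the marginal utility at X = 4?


MU = dU/dX = 22*5*X^(5-1)
MU = 110*X^4
At X = 4:
MU = 110 * 4^4
MU = 110 * 256 = 28160

28160


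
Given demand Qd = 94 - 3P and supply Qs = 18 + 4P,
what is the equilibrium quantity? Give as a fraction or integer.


First find equilibrium price:
94 - 3P = 18 + 4P
P* = 76/7 = 76/7
Then substitute into demand:
Q* = 94 - 3 * 76/7 = 430/7

430/7


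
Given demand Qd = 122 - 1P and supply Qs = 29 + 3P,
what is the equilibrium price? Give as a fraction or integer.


At equilibrium, Qd = Qs.
122 - 1P = 29 + 3P
122 - 29 = 1P + 3P
93 = 4P
P* = 93/4 = 93/4

93/4


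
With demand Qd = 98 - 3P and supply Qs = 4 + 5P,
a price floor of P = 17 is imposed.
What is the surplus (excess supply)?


At P = 17:
Qd = 98 - 3*17 = 47
Qs = 4 + 5*17 = 89
Surplus = Qs - Qd = 89 - 47 = 42

42


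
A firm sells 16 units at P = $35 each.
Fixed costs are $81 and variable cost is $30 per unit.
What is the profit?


Total Revenue = P * Q = 35 * 16 = $560
Total Cost = FC + VC*Q = 81 + 30*16 = $561
Profit = TR - TC = 560 - 561 = $-1

$-1


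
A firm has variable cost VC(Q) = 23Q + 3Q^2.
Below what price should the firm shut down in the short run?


AVC(Q) = VC(Q)/Q = 23 + 3Q
AVC is increasing in Q, so minimum AVC is at Q -> 0+.
Min AVC = 23
The firm should shut down if P < 23.

23


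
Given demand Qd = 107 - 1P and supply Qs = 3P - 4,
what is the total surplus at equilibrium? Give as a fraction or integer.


Find equilibrium: 107 - 1P = 3P - 4
107 + 4 = 4P
P* = 111/4 = 111/4
Q* = 3*111/4 - 4 = 317/4
Inverse demand: P = 107 - Q/1, so P_max = 107
Inverse supply: P = 4/3 + Q/3, so P_min = 4/3
CS = (1/2) * 317/4 * (107 - 111/4) = 100489/32
PS = (1/2) * 317/4 * (111/4 - 4/3) = 100489/96
TS = CS + PS = 100489/32 + 100489/96 = 100489/24

100489/24


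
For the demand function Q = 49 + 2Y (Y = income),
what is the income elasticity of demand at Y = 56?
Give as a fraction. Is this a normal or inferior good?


dQ/dY = 2
At Y = 56: Q = 49 + 2*56 = 161
Ey = (dQ/dY)(Y/Q) = 2 * 56 / 161 = 16/23
Since Ey > 0, this is a normal good.

16/23 (normal good)


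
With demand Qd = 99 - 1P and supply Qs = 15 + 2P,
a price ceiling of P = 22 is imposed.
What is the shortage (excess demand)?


At P = 22:
Qd = 99 - 1*22 = 77
Qs = 15 + 2*22 = 59
Shortage = Qd - Qs = 77 - 59 = 18

18


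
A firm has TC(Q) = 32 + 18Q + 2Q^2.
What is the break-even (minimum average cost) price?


AC(Q) = 32/Q + 18 + 2Q
To minimize: dAC/dQ = -32/Q^2 + 2 = 0
Q^2 = 32/2 = 16
Q* = 4
Min AC = 32/4 + 18 + 2*4
Min AC = 8 + 18 + 8 = 34

34


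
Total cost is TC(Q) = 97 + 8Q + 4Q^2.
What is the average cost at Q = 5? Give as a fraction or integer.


TC(5) = 97 + 8*5 + 4*5^2
TC(5) = 97 + 40 + 100 = 237
AC = TC/Q = 237/5 = 237/5

237/5


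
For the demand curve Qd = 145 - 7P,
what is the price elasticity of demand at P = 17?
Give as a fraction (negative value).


dQ/dP = -7
At P = 17: Q = 145 - 7*17 = 26
E = (dQ/dP)(P/Q) = (-7)(17/26) = -119/26

-119/26


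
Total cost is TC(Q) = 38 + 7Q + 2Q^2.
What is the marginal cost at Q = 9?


MC = dTC/dQ = 7 + 2*2*Q
At Q = 9:
MC = 7 + 4*9
MC = 7 + 36 = 43

43


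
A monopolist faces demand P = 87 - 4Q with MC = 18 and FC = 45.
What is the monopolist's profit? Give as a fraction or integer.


MR = MC: 87 - 8Q = 18
Q* = 69/8
P* = 87 - 4*69/8 = 105/2
Profit = (P* - MC)*Q* - FC
= (105/2 - 18)*69/8 - 45
= 69/2*69/8 - 45
= 4761/16 - 45 = 4041/16

4041/16


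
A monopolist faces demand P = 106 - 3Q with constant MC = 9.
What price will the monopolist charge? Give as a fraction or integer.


MR = 106 - 6Q
Set MR = MC: 106 - 6Q = 9
Q* = 97/6
Substitute into demand:
P* = 106 - 3*97/6 = 115/2

115/2


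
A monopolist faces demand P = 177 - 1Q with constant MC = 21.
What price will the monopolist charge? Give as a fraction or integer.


MR = 177 - 2Q
Set MR = MC: 177 - 2Q = 21
Q* = 78
Substitute into demand:
P* = 177 - 1*78 = 99

99


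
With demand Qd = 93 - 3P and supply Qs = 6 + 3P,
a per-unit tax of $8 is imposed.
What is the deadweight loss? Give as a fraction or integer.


Pre-tax equilibrium quantity: Q* = 99/2
Post-tax equilibrium quantity: Q_tax = 75/2
Reduction in quantity: Q* - Q_tax = 12
DWL = (1/2) * tax * (Q* - Q_tax)
DWL = (1/2) * 8 * 12 = 48

48


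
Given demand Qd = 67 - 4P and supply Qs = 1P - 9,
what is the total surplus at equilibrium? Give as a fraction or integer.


Find equilibrium: 67 - 4P = 1P - 9
67 + 9 = 5P
P* = 76/5 = 76/5
Q* = 1*76/5 - 9 = 31/5
Inverse demand: P = 67/4 - Q/4, so P_max = 67/4
Inverse supply: P = 9 + Q/1, so P_min = 9
CS = (1/2) * 31/5 * (67/4 - 76/5) = 961/200
PS = (1/2) * 31/5 * (76/5 - 9) = 961/50
TS = CS + PS = 961/200 + 961/50 = 961/40

961/40


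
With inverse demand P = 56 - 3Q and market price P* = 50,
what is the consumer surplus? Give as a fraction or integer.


Maximum willingness to pay (at Q=0): P_max = 56
Quantity demanded at P* = 50:
Q* = (56 - 50)/3 = 2
CS = (1/2) * Q* * (P_max - P*)
CS = (1/2) * 2 * (56 - 50)
CS = (1/2) * 2 * 6 = 6

6


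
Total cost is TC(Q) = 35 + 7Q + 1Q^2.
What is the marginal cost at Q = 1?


MC = dTC/dQ = 7 + 2*1*Q
At Q = 1:
MC = 7 + 2*1
MC = 7 + 2 = 9

9


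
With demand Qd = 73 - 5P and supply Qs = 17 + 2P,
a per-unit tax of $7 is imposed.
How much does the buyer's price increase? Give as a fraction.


With a per-unit tax, the buyer's price increase depends on relative slopes.
Supply slope: d = 2, Demand slope: b = 5
Buyer's price increase = d * tax / (b + d)
= 2 * 7 / (5 + 2)
= 14 / 7 = 2

2


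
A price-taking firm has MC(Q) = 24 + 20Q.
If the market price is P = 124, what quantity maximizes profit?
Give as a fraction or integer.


In perfect competition, profit is maximized where P = MC.
124 = 24 + 20Q
100 = 20Q
Q* = 100/20 = 5

5


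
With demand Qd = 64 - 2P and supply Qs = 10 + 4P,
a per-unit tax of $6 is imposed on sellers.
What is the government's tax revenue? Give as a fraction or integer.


With tax on sellers, new supply: Qs' = 10 + 4(P - 6)
= 4P - 14
New equilibrium quantity:
Q_new = 38
Tax revenue = tax * Q_new = 6 * 38 = 228

228


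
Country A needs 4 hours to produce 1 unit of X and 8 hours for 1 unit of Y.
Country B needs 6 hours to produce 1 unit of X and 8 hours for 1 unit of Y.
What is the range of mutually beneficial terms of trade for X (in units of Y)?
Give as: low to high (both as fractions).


Opportunity cost of X for Country A = hours_X / hours_Y = 4/8 = 1/2 units of Y
Opportunity cost of X for Country B = hours_X / hours_Y = 6/8 = 3/4 units of Y
Terms of trade must be between the two opportunity costs.
Range: 1/2 to 3/4

1/2 to 3/4


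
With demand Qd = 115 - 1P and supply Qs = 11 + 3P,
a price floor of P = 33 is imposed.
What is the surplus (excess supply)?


At P = 33:
Qd = 115 - 1*33 = 82
Qs = 11 + 3*33 = 110
Surplus = Qs - Qd = 110 - 82 = 28

28


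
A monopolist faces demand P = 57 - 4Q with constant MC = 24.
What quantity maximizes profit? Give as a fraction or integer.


TR = P*Q = (57 - 4Q)Q = 57Q - 4Q^2
MR = dTR/dQ = 57 - 8Q
Set MR = MC:
57 - 8Q = 24
33 = 8Q
Q* = 33/8 = 33/8

33/8


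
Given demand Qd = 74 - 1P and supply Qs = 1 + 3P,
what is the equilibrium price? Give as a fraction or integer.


At equilibrium, Qd = Qs.
74 - 1P = 1 + 3P
74 - 1 = 1P + 3P
73 = 4P
P* = 73/4 = 73/4

73/4


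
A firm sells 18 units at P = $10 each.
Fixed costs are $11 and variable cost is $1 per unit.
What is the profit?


Total Revenue = P * Q = 10 * 18 = $180
Total Cost = FC + VC*Q = 11 + 1*18 = $29
Profit = TR - TC = 180 - 29 = $151

$151


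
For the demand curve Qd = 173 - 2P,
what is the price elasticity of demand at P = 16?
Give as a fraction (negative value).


dQ/dP = -2
At P = 16: Q = 173 - 2*16 = 141
E = (dQ/dP)(P/Q) = (-2)(16/141) = -32/141

-32/141


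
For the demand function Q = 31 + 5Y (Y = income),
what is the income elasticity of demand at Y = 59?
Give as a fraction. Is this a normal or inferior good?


dQ/dY = 5
At Y = 59: Q = 31 + 5*59 = 326
Ey = (dQ/dY)(Y/Q) = 5 * 59 / 326 = 295/326
Since Ey > 0, this is a normal good.

295/326 (normal good)


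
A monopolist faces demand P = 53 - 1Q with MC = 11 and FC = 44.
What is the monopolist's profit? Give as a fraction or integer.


MR = MC: 53 - 2Q = 11
Q* = 21
P* = 53 - 1*21 = 32
Profit = (P* - MC)*Q* - FC
= (32 - 11)*21 - 44
= 21*21 - 44
= 441 - 44 = 397

397


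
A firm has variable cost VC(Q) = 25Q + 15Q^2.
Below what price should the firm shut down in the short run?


AVC(Q) = VC(Q)/Q = 25 + 15Q
AVC is increasing in Q, so minimum AVC is at Q -> 0+.
Min AVC = 25
The firm should shut down if P < 25.

25


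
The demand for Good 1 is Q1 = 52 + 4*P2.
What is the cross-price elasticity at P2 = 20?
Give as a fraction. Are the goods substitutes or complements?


dQ1/dP2 = 4
At P2 = 20: Q1 = 52 + 4*20 = 132
Exy = (dQ1/dP2)(P2/Q1) = 4 * 20 / 132 = 20/33
Since Exy > 0, the goods are substitutes.

20/33 (substitutes)


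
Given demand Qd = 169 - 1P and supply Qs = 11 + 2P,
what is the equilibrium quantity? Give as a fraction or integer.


First find equilibrium price:
169 - 1P = 11 + 2P
P* = 158/3 = 158/3
Then substitute into demand:
Q* = 169 - 1 * 158/3 = 349/3

349/3


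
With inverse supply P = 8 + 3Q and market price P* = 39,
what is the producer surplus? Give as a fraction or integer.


Minimum supply price (at Q=0): P_min = 8
Quantity supplied at P* = 39:
Q* = (39 - 8)/3 = 31/3
PS = (1/2) * Q* * (P* - P_min)
PS = (1/2) * 31/3 * (39 - 8)
PS = (1/2) * 31/3 * 31 = 961/6

961/6


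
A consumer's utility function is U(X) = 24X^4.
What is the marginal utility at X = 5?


MU = dU/dX = 24*4*X^(4-1)
MU = 96*X^3
At X = 5:
MU = 96 * 5^3
MU = 96 * 125 = 12000

12000


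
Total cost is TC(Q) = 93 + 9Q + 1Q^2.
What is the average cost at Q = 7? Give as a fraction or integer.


TC(7) = 93 + 9*7 + 1*7^2
TC(7) = 93 + 63 + 49 = 205
AC = TC/Q = 205/7 = 205/7

205/7


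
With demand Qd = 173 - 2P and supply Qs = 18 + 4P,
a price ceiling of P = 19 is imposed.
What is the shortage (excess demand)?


At P = 19:
Qd = 173 - 2*19 = 135
Qs = 18 + 4*19 = 94
Shortage = Qd - Qs = 135 - 94 = 41

41


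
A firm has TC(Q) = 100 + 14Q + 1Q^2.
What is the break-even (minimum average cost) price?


AC(Q) = 100/Q + 14 + 1Q
To minimize: dAC/dQ = -100/Q^2 + 1 = 0
Q^2 = 100/1 = 100
Q* = 10
Min AC = 100/10 + 14 + 1*10
Min AC = 10 + 14 + 10 = 34

34


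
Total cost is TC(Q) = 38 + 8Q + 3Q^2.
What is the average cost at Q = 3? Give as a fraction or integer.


TC(3) = 38 + 8*3 + 3*3^2
TC(3) = 38 + 24 + 27 = 89
AC = TC/Q = 89/3 = 89/3

89/3


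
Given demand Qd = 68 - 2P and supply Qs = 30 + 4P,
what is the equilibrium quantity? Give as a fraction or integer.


First find equilibrium price:
68 - 2P = 30 + 4P
P* = 38/6 = 19/3
Then substitute into demand:
Q* = 68 - 2 * 19/3 = 166/3

166/3


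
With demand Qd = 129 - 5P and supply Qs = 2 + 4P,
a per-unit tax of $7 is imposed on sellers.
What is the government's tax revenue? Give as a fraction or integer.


With tax on sellers, new supply: Qs' = 2 + 4(P - 7)
= 4P - 26
New equilibrium quantity:
Q_new = 386/9
Tax revenue = tax * Q_new = 7 * 386/9 = 2702/9

2702/9


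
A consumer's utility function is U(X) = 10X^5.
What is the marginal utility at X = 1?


MU = dU/dX = 10*5*X^(5-1)
MU = 50*X^4
At X = 1:
MU = 50 * 1^4
MU = 50 * 1 = 50

50


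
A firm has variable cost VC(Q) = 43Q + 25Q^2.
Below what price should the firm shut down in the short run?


AVC(Q) = VC(Q)/Q = 43 + 25Q
AVC is increasing in Q, so minimum AVC is at Q -> 0+.
Min AVC = 43
The firm should shut down if P < 43.

43


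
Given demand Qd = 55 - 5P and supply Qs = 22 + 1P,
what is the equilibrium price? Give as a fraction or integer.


At equilibrium, Qd = Qs.
55 - 5P = 22 + 1P
55 - 22 = 5P + 1P
33 = 6P
P* = 33/6 = 11/2

11/2


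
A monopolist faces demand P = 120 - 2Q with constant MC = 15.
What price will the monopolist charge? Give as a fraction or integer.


MR = 120 - 4Q
Set MR = MC: 120 - 4Q = 15
Q* = 105/4
Substitute into demand:
P* = 120 - 2*105/4 = 135/2

135/2


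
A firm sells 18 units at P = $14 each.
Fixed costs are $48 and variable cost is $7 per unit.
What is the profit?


Total Revenue = P * Q = 14 * 18 = $252
Total Cost = FC + VC*Q = 48 + 7*18 = $174
Profit = TR - TC = 252 - 174 = $78

$78


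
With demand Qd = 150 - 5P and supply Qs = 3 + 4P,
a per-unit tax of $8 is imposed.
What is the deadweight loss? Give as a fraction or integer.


Pre-tax equilibrium quantity: Q* = 205/3
Post-tax equilibrium quantity: Q_tax = 455/9
Reduction in quantity: Q* - Q_tax = 160/9
DWL = (1/2) * tax * (Q* - Q_tax)
DWL = (1/2) * 8 * 160/9 = 640/9

640/9


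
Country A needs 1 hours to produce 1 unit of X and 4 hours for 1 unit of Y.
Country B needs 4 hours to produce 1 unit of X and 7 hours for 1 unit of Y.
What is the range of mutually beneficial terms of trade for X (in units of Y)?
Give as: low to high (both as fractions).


Opportunity cost of X for Country A = hours_X / hours_Y = 1/4 = 1/4 units of Y
Opportunity cost of X for Country B = hours_X / hours_Y = 4/7 = 4/7 units of Y
Terms of trade must be between the two opportunity costs.
Range: 1/4 to 4/7

1/4 to 4/7


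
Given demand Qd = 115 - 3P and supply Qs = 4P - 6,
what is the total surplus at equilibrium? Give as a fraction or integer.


Find equilibrium: 115 - 3P = 4P - 6
115 + 6 = 7P
P* = 121/7 = 121/7
Q* = 4*121/7 - 6 = 442/7
Inverse demand: P = 115/3 - Q/3, so P_max = 115/3
Inverse supply: P = 3/2 + Q/4, so P_min = 3/2
CS = (1/2) * 442/7 * (115/3 - 121/7) = 97682/147
PS = (1/2) * 442/7 * (121/7 - 3/2) = 48841/98
TS = CS + PS = 97682/147 + 48841/98 = 48841/42

48841/42


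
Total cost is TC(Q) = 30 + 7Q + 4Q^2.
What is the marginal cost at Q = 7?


MC = dTC/dQ = 7 + 2*4*Q
At Q = 7:
MC = 7 + 8*7
MC = 7 + 56 = 63

63


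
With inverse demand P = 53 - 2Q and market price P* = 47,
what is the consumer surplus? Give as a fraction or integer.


Maximum willingness to pay (at Q=0): P_max = 53
Quantity demanded at P* = 47:
Q* = (53 - 47)/2 = 3
CS = (1/2) * Q* * (P_max - P*)
CS = (1/2) * 3 * (53 - 47)
CS = (1/2) * 3 * 6 = 9

9


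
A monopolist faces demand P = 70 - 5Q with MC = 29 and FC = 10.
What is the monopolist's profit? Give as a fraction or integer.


MR = MC: 70 - 10Q = 29
Q* = 41/10
P* = 70 - 5*41/10 = 99/2
Profit = (P* - MC)*Q* - FC
= (99/2 - 29)*41/10 - 10
= 41/2*41/10 - 10
= 1681/20 - 10 = 1481/20

1481/20


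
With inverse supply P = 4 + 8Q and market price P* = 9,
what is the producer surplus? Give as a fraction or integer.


Minimum supply price (at Q=0): P_min = 4
Quantity supplied at P* = 9:
Q* = (9 - 4)/8 = 5/8
PS = (1/2) * Q* * (P* - P_min)
PS = (1/2) * 5/8 * (9 - 4)
PS = (1/2) * 5/8 * 5 = 25/16

25/16


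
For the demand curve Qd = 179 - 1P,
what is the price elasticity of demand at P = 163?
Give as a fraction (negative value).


dQ/dP = -1
At P = 163: Q = 179 - 1*163 = 16
E = (dQ/dP)(P/Q) = (-1)(163/16) = -163/16

-163/16


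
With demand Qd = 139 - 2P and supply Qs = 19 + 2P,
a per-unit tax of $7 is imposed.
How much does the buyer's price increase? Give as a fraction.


With a per-unit tax, the buyer's price increase depends on relative slopes.
Supply slope: d = 2, Demand slope: b = 2
Buyer's price increase = d * tax / (b + d)
= 2 * 7 / (2 + 2)
= 14 / 4 = 7/2

7/2


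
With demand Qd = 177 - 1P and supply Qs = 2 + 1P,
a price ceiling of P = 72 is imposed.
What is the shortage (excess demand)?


At P = 72:
Qd = 177 - 1*72 = 105
Qs = 2 + 1*72 = 74
Shortage = Qd - Qs = 105 - 74 = 31

31


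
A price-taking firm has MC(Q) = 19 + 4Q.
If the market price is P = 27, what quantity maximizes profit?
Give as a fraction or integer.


In perfect competition, profit is maximized where P = MC.
27 = 19 + 4Q
8 = 4Q
Q* = 8/4 = 2

2


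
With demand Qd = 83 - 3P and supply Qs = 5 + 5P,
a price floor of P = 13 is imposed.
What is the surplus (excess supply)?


At P = 13:
Qd = 83 - 3*13 = 44
Qs = 5 + 5*13 = 70
Surplus = Qs - Qd = 70 - 44 = 26

26


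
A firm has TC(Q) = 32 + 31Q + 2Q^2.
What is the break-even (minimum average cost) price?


AC(Q) = 32/Q + 31 + 2Q
To minimize: dAC/dQ = -32/Q^2 + 2 = 0
Q^2 = 32/2 = 16
Q* = 4
Min AC = 32/4 + 31 + 2*4
Min AC = 8 + 31 + 8 = 47

47


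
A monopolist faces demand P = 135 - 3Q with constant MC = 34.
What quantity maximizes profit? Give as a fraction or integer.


TR = P*Q = (135 - 3Q)Q = 135Q - 3Q^2
MR = dTR/dQ = 135 - 6Q
Set MR = MC:
135 - 6Q = 34
101 = 6Q
Q* = 101/6 = 101/6

101/6


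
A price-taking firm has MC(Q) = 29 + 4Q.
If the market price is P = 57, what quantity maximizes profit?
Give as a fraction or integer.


In perfect competition, profit is maximized where P = MC.
57 = 29 + 4Q
28 = 4Q
Q* = 28/4 = 7

7


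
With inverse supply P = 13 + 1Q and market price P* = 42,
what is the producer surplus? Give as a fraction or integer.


Minimum supply price (at Q=0): P_min = 13
Quantity supplied at P* = 42:
Q* = (42 - 13)/1 = 29
PS = (1/2) * Q* * (P* - P_min)
PS = (1/2) * 29 * (42 - 13)
PS = (1/2) * 29 * 29 = 841/2

841/2


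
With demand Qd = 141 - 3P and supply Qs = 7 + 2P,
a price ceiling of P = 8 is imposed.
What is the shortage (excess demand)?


At P = 8:
Qd = 141 - 3*8 = 117
Qs = 7 + 2*8 = 23
Shortage = Qd - Qs = 117 - 23 = 94

94


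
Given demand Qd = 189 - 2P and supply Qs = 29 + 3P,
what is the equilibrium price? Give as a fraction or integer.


At equilibrium, Qd = Qs.
189 - 2P = 29 + 3P
189 - 29 = 2P + 3P
160 = 5P
P* = 160/5 = 32

32


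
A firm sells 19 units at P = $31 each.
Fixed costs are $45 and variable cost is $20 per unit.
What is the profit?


Total Revenue = P * Q = 31 * 19 = $589
Total Cost = FC + VC*Q = 45 + 20*19 = $425
Profit = TR - TC = 589 - 425 = $164

$164


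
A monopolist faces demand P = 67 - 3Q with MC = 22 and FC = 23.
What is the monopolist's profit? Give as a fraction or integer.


MR = MC: 67 - 6Q = 22
Q* = 15/2
P* = 67 - 3*15/2 = 89/2
Profit = (P* - MC)*Q* - FC
= (89/2 - 22)*15/2 - 23
= 45/2*15/2 - 23
= 675/4 - 23 = 583/4

583/4


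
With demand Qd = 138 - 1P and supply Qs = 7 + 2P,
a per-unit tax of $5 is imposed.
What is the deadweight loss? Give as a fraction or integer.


Pre-tax equilibrium quantity: Q* = 283/3
Post-tax equilibrium quantity: Q_tax = 91
Reduction in quantity: Q* - Q_tax = 10/3
DWL = (1/2) * tax * (Q* - Q_tax)
DWL = (1/2) * 5 * 10/3 = 25/3

25/3


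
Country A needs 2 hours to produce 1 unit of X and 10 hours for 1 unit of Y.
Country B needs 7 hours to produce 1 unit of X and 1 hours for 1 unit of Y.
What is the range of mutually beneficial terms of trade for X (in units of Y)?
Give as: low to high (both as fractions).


Opportunity cost of X for Country A = hours_X / hours_Y = 2/10 = 1/5 units of Y
Opportunity cost of X for Country B = hours_X / hours_Y = 7/1 = 7 units of Y
Terms of trade must be between the two opportunity costs.
Range: 1/5 to 7

1/5 to 7


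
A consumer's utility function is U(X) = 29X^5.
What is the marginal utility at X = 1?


MU = dU/dX = 29*5*X^(5-1)
MU = 145*X^4
At X = 1:
MU = 145 * 1^4
MU = 145 * 1 = 145

145


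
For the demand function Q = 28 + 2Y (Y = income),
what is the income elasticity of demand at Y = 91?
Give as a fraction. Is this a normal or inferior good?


dQ/dY = 2
At Y = 91: Q = 28 + 2*91 = 210
Ey = (dQ/dY)(Y/Q) = 2 * 91 / 210 = 13/15
Since Ey > 0, this is a normal good.

13/15 (normal good)


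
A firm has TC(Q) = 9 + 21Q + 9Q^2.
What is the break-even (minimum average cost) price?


AC(Q) = 9/Q + 21 + 9Q
To minimize: dAC/dQ = -9/Q^2 + 9 = 0
Q^2 = 9/9 = 1
Q* = 1
Min AC = 9/1 + 21 + 9*1
Min AC = 9 + 21 + 9 = 39

39


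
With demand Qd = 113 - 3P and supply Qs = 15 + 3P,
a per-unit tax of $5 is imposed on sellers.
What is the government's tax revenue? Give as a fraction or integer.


With tax on sellers, new supply: Qs' = 15 + 3(P - 5)
= 0 + 3P
New equilibrium quantity:
Q_new = 113/2
Tax revenue = tax * Q_new = 5 * 113/2 = 565/2

565/2


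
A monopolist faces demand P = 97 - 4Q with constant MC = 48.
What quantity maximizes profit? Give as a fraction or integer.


TR = P*Q = (97 - 4Q)Q = 97Q - 4Q^2
MR = dTR/dQ = 97 - 8Q
Set MR = MC:
97 - 8Q = 48
49 = 8Q
Q* = 49/8 = 49/8

49/8


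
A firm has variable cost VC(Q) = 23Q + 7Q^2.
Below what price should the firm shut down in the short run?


AVC(Q) = VC(Q)/Q = 23 + 7Q
AVC is increasing in Q, so minimum AVC is at Q -> 0+.
Min AVC = 23
The firm should shut down if P < 23.

23


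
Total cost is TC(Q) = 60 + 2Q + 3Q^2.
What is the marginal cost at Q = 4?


MC = dTC/dQ = 2 + 2*3*Q
At Q = 4:
MC = 2 + 6*4
MC = 2 + 24 = 26

26


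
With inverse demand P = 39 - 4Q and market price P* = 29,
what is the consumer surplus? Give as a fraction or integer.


Maximum willingness to pay (at Q=0): P_max = 39
Quantity demanded at P* = 29:
Q* = (39 - 29)/4 = 5/2
CS = (1/2) * Q* * (P_max - P*)
CS = (1/2) * 5/2 * (39 - 29)
CS = (1/2) * 5/2 * 10 = 25/2

25/2


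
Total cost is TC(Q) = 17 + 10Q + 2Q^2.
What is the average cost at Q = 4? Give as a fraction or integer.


TC(4) = 17 + 10*4 + 2*4^2
TC(4) = 17 + 40 + 32 = 89
AC = TC/Q = 89/4 = 89/4

89/4


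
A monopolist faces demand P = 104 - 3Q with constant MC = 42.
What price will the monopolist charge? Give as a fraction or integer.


MR = 104 - 6Q
Set MR = MC: 104 - 6Q = 42
Q* = 31/3
Substitute into demand:
P* = 104 - 3*31/3 = 73

73


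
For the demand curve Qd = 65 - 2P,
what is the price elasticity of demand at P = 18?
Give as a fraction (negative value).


dQ/dP = -2
At P = 18: Q = 65 - 2*18 = 29
E = (dQ/dP)(P/Q) = (-2)(18/29) = -36/29

-36/29


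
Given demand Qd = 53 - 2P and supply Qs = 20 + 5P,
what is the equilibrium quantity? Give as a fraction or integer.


First find equilibrium price:
53 - 2P = 20 + 5P
P* = 33/7 = 33/7
Then substitute into demand:
Q* = 53 - 2 * 33/7 = 305/7

305/7


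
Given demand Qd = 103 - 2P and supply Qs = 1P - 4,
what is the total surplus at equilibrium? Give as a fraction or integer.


Find equilibrium: 103 - 2P = 1P - 4
103 + 4 = 3P
P* = 107/3 = 107/3
Q* = 1*107/3 - 4 = 95/3
Inverse demand: P = 103/2 - Q/2, so P_max = 103/2
Inverse supply: P = 4 + Q/1, so P_min = 4
CS = (1/2) * 95/3 * (103/2 - 107/3) = 9025/36
PS = (1/2) * 95/3 * (107/3 - 4) = 9025/18
TS = CS + PS = 9025/36 + 9025/18 = 9025/12

9025/12


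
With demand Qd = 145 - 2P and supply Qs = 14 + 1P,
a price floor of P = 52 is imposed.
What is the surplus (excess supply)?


At P = 52:
Qd = 145 - 2*52 = 41
Qs = 14 + 1*52 = 66
Surplus = Qs - Qd = 66 - 41 = 25

25


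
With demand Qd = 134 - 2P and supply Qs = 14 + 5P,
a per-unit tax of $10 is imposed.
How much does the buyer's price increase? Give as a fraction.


With a per-unit tax, the buyer's price increase depends on relative slopes.
Supply slope: d = 5, Demand slope: b = 2
Buyer's price increase = d * tax / (b + d)
= 5 * 10 / (2 + 5)
= 50 / 7 = 50/7

50/7


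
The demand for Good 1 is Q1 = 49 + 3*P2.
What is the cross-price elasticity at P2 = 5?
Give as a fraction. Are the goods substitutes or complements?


dQ1/dP2 = 3
At P2 = 5: Q1 = 49 + 3*5 = 64
Exy = (dQ1/dP2)(P2/Q1) = 3 * 5 / 64 = 15/64
Since Exy > 0, the goods are substitutes.

15/64 (substitutes)


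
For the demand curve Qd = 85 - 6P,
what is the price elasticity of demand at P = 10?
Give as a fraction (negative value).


dQ/dP = -6
At P = 10: Q = 85 - 6*10 = 25
E = (dQ/dP)(P/Q) = (-6)(10/25) = -12/5

-12/5


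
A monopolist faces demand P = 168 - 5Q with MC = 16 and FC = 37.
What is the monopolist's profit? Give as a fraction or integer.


MR = MC: 168 - 10Q = 16
Q* = 76/5
P* = 168 - 5*76/5 = 92
Profit = (P* - MC)*Q* - FC
= (92 - 16)*76/5 - 37
= 76*76/5 - 37
= 5776/5 - 37 = 5591/5

5591/5


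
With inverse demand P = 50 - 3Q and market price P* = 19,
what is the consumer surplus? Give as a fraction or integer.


Maximum willingness to pay (at Q=0): P_max = 50
Quantity demanded at P* = 19:
Q* = (50 - 19)/3 = 31/3
CS = (1/2) * Q* * (P_max - P*)
CS = (1/2) * 31/3 * (50 - 19)
CS = (1/2) * 31/3 * 31 = 961/6

961/6


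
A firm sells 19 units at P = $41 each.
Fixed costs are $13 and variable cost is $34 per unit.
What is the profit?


Total Revenue = P * Q = 41 * 19 = $779
Total Cost = FC + VC*Q = 13 + 34*19 = $659
Profit = TR - TC = 779 - 659 = $120

$120


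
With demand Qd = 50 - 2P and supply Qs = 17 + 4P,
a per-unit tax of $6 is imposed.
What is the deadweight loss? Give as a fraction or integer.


Pre-tax equilibrium quantity: Q* = 39
Post-tax equilibrium quantity: Q_tax = 31
Reduction in quantity: Q* - Q_tax = 8
DWL = (1/2) * tax * (Q* - Q_tax)
DWL = (1/2) * 6 * 8 = 24

24


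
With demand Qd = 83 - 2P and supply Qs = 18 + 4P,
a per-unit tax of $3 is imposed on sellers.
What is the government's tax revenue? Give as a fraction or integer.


With tax on sellers, new supply: Qs' = 18 + 4(P - 3)
= 6 + 4P
New equilibrium quantity:
Q_new = 172/3
Tax revenue = tax * Q_new = 3 * 172/3 = 172

172


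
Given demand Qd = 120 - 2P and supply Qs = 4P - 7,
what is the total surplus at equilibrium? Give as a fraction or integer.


Find equilibrium: 120 - 2P = 4P - 7
120 + 7 = 6P
P* = 127/6 = 127/6
Q* = 4*127/6 - 7 = 233/3
Inverse demand: P = 60 - Q/2, so P_max = 60
Inverse supply: P = 7/4 + Q/4, so P_min = 7/4
CS = (1/2) * 233/3 * (60 - 127/6) = 54289/36
PS = (1/2) * 233/3 * (127/6 - 7/4) = 54289/72
TS = CS + PS = 54289/36 + 54289/72 = 54289/24

54289/24


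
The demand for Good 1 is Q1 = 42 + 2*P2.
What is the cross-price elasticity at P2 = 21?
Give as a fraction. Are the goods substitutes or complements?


dQ1/dP2 = 2
At P2 = 21: Q1 = 42 + 2*21 = 84
Exy = (dQ1/dP2)(P2/Q1) = 2 * 21 / 84 = 1/2
Since Exy > 0, the goods are substitutes.

1/2 (substitutes)


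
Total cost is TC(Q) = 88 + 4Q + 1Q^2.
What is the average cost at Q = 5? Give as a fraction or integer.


TC(5) = 88 + 4*5 + 1*5^2
TC(5) = 88 + 20 + 25 = 133
AC = TC/Q = 133/5 = 133/5

133/5


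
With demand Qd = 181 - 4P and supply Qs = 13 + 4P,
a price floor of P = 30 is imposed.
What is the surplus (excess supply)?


At P = 30:
Qd = 181 - 4*30 = 61
Qs = 13 + 4*30 = 133
Surplus = Qs - Qd = 133 - 61 = 72

72


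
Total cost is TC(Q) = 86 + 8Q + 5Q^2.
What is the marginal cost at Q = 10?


MC = dTC/dQ = 8 + 2*5*Q
At Q = 10:
MC = 8 + 10*10
MC = 8 + 100 = 108

108


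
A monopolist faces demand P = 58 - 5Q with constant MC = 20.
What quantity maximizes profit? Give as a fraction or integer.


TR = P*Q = (58 - 5Q)Q = 58Q - 5Q^2
MR = dTR/dQ = 58 - 10Q
Set MR = MC:
58 - 10Q = 20
38 = 10Q
Q* = 38/10 = 19/5

19/5


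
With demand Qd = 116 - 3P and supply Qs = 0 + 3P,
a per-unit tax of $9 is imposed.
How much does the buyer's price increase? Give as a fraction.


With a per-unit tax, the buyer's price increase depends on relative slopes.
Supply slope: d = 3, Demand slope: b = 3
Buyer's price increase = d * tax / (b + d)
= 3 * 9 / (3 + 3)
= 27 / 6 = 9/2

9/2


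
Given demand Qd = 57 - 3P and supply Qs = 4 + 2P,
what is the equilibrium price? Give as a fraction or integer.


At equilibrium, Qd = Qs.
57 - 3P = 4 + 2P
57 - 4 = 3P + 2P
53 = 5P
P* = 53/5 = 53/5

53/5


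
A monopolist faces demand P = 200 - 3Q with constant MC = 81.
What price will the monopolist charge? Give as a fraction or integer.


MR = 200 - 6Q
Set MR = MC: 200 - 6Q = 81
Q* = 119/6
Substitute into demand:
P* = 200 - 3*119/6 = 281/2

281/2


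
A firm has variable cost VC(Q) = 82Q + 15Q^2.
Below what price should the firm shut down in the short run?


AVC(Q) = VC(Q)/Q = 82 + 15Q
AVC is increasing in Q, so minimum AVC is at Q -> 0+.
Min AVC = 82
The firm should shut down if P < 82.

82


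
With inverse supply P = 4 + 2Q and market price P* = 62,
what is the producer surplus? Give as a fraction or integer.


Minimum supply price (at Q=0): P_min = 4
Quantity supplied at P* = 62:
Q* = (62 - 4)/2 = 29
PS = (1/2) * Q* * (P* - P_min)
PS = (1/2) * 29 * (62 - 4)
PS = (1/2) * 29 * 58 = 841

841


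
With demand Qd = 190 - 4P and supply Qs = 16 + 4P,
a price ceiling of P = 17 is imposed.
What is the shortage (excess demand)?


At P = 17:
Qd = 190 - 4*17 = 122
Qs = 16 + 4*17 = 84
Shortage = Qd - Qs = 122 - 84 = 38

38


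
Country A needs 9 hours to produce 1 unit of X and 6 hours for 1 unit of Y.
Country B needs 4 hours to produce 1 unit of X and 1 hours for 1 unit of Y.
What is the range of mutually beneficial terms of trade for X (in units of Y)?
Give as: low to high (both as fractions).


Opportunity cost of X for Country A = hours_X / hours_Y = 9/6 = 3/2 units of Y
Opportunity cost of X for Country B = hours_X / hours_Y = 4/1 = 4 units of Y
Terms of trade must be between the two opportunity costs.
Range: 3/2 to 4

3/2 to 4


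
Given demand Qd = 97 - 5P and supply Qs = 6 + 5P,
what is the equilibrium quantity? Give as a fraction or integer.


First find equilibrium price:
97 - 5P = 6 + 5P
P* = 91/10 = 91/10
Then substitute into demand:
Q* = 97 - 5 * 91/10 = 103/2

103/2


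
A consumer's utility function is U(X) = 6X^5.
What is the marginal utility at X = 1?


MU = dU/dX = 6*5*X^(5-1)
MU = 30*X^4
At X = 1:
MU = 30 * 1^4
MU = 30 * 1 = 30

30


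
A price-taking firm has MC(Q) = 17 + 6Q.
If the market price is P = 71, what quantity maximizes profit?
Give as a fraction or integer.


In perfect competition, profit is maximized where P = MC.
71 = 17 + 6Q
54 = 6Q
Q* = 54/6 = 9

9


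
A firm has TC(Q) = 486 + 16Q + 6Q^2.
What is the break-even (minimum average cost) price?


AC(Q) = 486/Q + 16 + 6Q
To minimize: dAC/dQ = -486/Q^2 + 6 = 0
Q^2 = 486/6 = 81
Q* = 9
Min AC = 486/9 + 16 + 6*9
Min AC = 54 + 16 + 54 = 124

124


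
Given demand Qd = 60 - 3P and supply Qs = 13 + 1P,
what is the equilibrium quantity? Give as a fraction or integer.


First find equilibrium price:
60 - 3P = 13 + 1P
P* = 47/4 = 47/4
Then substitute into demand:
Q* = 60 - 3 * 47/4 = 99/4

99/4


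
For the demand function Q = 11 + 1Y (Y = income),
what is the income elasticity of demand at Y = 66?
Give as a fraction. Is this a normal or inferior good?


dQ/dY = 1
At Y = 66: Q = 11 + 1*66 = 77
Ey = (dQ/dY)(Y/Q) = 1 * 66 / 77 = 6/7
Since Ey > 0, this is a normal good.

6/7 (normal good)


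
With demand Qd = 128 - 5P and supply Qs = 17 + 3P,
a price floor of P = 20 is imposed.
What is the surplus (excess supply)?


At P = 20:
Qd = 128 - 5*20 = 28
Qs = 17 + 3*20 = 77
Surplus = Qs - Qd = 77 - 28 = 49

49


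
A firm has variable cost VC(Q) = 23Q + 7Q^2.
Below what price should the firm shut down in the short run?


AVC(Q) = VC(Q)/Q = 23 + 7Q
AVC is increasing in Q, so minimum AVC is at Q -> 0+.
Min AVC = 23
The firm should shut down if P < 23.

23
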